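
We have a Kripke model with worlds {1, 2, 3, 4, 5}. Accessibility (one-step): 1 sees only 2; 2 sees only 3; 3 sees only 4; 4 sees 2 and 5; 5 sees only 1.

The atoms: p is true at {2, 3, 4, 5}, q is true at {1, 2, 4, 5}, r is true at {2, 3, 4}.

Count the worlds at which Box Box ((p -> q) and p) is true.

1: successors {2}; Box ((p -> q) and p) there: 2:F. ✗
2: successors {3}; Box ((p -> q) and p) there: 3:T. ✓
3: successors {4}; Box ((p -> q) and p) there: 4:T. ✓
4: successors {2, 5}; Box ((p -> q) and p) there: 2:F, 5:F. ✗
5: successors {1}; Box ((p -> q) and p) there: 1:T. ✓
Satisfying worlds: {2, 3, 5}.

3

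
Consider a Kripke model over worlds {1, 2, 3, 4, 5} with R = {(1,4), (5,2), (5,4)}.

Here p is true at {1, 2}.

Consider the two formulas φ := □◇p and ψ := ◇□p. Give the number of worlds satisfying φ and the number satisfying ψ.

3 and 2

For □◇p:
1: successors {4}; ◇p there: 4:F. ✗
2: no successors, so □◇p holds vacuously. ✓
3: no successors, so □◇p holds vacuously. ✓
4: no successors, so □◇p holds vacuously. ✓
5: successors {2, 4}; ◇p there: 2:F, 4:F. ✗
— 3 worlds.
For ◇□p:
1: successors {4}; □p there: 4:T. ✓
2: no successors, so ◇□p fails. ✗
3: no successors, so ◇□p fails. ✗
4: no successors, so ◇□p fails. ✗
5: successors {2, 4}; □p there: 2:T, 4:T. ✓
— 2 worlds.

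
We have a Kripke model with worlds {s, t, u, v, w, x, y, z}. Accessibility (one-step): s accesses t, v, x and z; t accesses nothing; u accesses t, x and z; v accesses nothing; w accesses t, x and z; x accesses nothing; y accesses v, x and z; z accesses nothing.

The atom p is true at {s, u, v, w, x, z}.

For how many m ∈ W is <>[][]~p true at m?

4

s: successors {t, v, x, z}; [][]~p there: t:T, v:T, x:T, z:T. ✓
t: no successors, so <>[][]~p fails. ✗
u: successors {t, x, z}; [][]~p there: t:T, x:T, z:T. ✓
v: no successors, so <>[][]~p fails. ✗
w: successors {t, x, z}; [][]~p there: t:T, x:T, z:T. ✓
x: no successors, so <>[][]~p fails. ✗
y: successors {v, x, z}; [][]~p there: v:T, x:T, z:T. ✓
z: no successors, so <>[][]~p fails. ✗
Satisfying worlds: {s, u, w, y}.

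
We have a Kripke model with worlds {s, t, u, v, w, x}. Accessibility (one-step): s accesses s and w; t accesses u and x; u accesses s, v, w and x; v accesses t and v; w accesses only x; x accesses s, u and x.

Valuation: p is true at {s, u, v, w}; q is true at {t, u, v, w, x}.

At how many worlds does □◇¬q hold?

3

s: successors {s, w}; ◇¬q there: s:T, w:F. ✗
t: successors {u, x}; ◇¬q there: u:T, x:T. ✓
u: successors {s, v, w, x}; ◇¬q there: s:T, v:F, w:F, x:T. ✗
v: successors {t, v}; ◇¬q there: t:F, v:F. ✗
w: successors {x}; ◇¬q there: x:T. ✓
x: successors {s, u, x}; ◇¬q there: s:T, u:T, x:T. ✓
Satisfying worlds: {t, w, x}.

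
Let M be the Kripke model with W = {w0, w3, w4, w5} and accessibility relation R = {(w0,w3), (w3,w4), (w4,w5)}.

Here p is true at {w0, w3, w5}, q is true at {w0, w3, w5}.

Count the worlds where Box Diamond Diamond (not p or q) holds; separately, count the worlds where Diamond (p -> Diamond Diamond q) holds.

2 and 2

For Box Diamond Diamond (not p or q):
w0: successors {w3}; Diamond Diamond (not p or q) there: w3:T. ✓
w3: successors {w4}; Diamond Diamond (not p or q) there: w4:F. ✗
w4: successors {w5}; Diamond Diamond (not p or q) there: w5:F. ✗
w5: no successors, so Box Diamond Diamond (not p or q) holds vacuously. ✓
— 2 worlds.
For Diamond (p -> Diamond Diamond q):
w0: successors {w3}; p -> Diamond Diamond q there: w3:T. ✓
w3: successors {w4}; p -> Diamond Diamond q there: w4:T. ✓
w4: successors {w5}; p -> Diamond Diamond q there: w5:F. ✗
w5: no successors, so Diamond (p -> Diamond Diamond q) fails. ✗
— 2 worlds.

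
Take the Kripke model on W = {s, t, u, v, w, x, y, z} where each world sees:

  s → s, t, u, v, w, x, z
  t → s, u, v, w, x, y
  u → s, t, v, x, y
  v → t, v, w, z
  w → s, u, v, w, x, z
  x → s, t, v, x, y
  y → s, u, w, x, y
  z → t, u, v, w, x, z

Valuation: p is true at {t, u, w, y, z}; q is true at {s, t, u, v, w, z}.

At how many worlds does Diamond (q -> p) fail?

s: successors {s, t, u, v, w, x, z}; q -> p there: s:F, t:T, u:T, v:F, w:T, x:T, z:T. ✓
t: successors {s, u, v, w, x, y}; q -> p there: s:F, u:T, v:F, w:T, x:T, y:T. ✓
u: successors {s, t, v, x, y}; q -> p there: s:F, t:T, v:F, x:T, y:T. ✓
v: successors {t, v, w, z}; q -> p there: t:T, v:F, w:T, z:T. ✓
w: successors {s, u, v, w, x, z}; q -> p there: s:F, u:T, v:F, w:T, x:T, z:T. ✓
x: successors {s, t, v, x, y}; q -> p there: s:F, t:T, v:F, x:T, y:T. ✓
y: successors {s, u, w, x, y}; q -> p there: s:F, u:T, w:T, x:T, y:T. ✓
z: successors {t, u, v, w, x, z}; q -> p there: t:T, u:T, v:F, w:T, x:T, z:T. ✓
Satisfying worlds: {s, t, u, v, w, x, y, z}.
So Diamond (q -> p) fails at the other 0 worlds.

0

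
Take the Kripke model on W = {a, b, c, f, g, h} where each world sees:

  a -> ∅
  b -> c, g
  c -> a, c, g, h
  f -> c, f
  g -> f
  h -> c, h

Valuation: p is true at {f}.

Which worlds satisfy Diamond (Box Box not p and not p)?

a: no successors, so Diamond (Box Box not p and not p) fails. ✗
b: successors {c, g}; Box Box not p and not p there: c:F, g:F. ✗
c: successors {a, c, g, h}; Box Box not p and not p there: a:T, c:F, g:F, h:T. ✓
f: successors {c, f}; Box Box not p and not p there: c:F, f:F. ✗
g: successors {f}; Box Box not p and not p there: f:F. ✗
h: successors {c, h}; Box Box not p and not p there: c:F, h:T. ✓

{c, h}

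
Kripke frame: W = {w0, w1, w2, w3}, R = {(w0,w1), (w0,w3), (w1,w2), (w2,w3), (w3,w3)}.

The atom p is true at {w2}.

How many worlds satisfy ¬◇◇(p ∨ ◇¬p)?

w0: ◇◇(p ∨ ◇¬p) is T. ✗
w1: ◇◇(p ∨ ◇¬p) is T. ✗
w2: ◇◇(p ∨ ◇¬p) is T. ✗
w3: ◇◇(p ∨ ◇¬p) is T. ✗
Satisfying worlds: ∅.

0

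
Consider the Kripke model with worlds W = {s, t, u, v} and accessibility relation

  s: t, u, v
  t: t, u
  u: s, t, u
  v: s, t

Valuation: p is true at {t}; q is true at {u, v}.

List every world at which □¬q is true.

{v}

s: successors {t, u, v}; ¬q there: t:T, u:F, v:F. ✗
t: successors {t, u}; ¬q there: t:T, u:F. ✗
u: successors {s, t, u}; ¬q there: s:T, t:T, u:F. ✗
v: successors {s, t}; ¬q there: s:T, t:T. ✓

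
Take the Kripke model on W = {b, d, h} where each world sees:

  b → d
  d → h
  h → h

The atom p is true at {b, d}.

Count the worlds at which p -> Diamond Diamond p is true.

1

b: p is T, Diamond Diamond p is F. ✗
d: p is T, Diamond Diamond p is F. ✗
h: p is F, Diamond Diamond p is F. ✓
Satisfying worlds: {h}.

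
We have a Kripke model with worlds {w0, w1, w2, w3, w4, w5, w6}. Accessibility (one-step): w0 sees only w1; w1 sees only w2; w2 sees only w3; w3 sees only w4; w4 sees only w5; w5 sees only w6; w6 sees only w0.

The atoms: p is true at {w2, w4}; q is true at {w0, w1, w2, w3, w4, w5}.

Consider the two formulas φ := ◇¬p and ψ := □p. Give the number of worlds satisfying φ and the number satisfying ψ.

For ◇¬p:
w0: successors {w1}; ¬p there: w1:T. ✓
w1: successors {w2}; ¬p there: w2:F. ✗
w2: successors {w3}; ¬p there: w3:T. ✓
w3: successors {w4}; ¬p there: w4:F. ✗
w4: successors {w5}; ¬p there: w5:T. ✓
w5: successors {w6}; ¬p there: w6:T. ✓
w6: successors {w0}; ¬p there: w0:T. ✓
— 5 worlds.
For □p:
w0: successors {w1}; p there: w1:F. ✗
w1: successors {w2}; p there: w2:T. ✓
w2: successors {w3}; p there: w3:F. ✗
w3: successors {w4}; p there: w4:T. ✓
w4: successors {w5}; p there: w5:F. ✗
w5: successors {w6}; p there: w6:F. ✗
w6: successors {w0}; p there: w0:F. ✗
— 2 worlds.

5 and 2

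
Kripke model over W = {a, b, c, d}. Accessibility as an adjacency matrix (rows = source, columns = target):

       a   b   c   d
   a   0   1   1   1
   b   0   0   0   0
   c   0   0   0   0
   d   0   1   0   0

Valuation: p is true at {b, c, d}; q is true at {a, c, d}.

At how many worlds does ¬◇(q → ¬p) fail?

a: ◇(q → ¬p) is T. ✗
b: ◇(q → ¬p) is F. ✓
c: ◇(q → ¬p) is F. ✓
d: ◇(q → ¬p) is T. ✗
Satisfying worlds: {b, c}.
So ¬◇(q → ¬p) fails at the other 2 worlds.

2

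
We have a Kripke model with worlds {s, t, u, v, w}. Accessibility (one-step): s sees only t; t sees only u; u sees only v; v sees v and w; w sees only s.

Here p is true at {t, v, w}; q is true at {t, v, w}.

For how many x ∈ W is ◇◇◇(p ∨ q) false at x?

s: successors {t}; ◇◇(p ∨ q) there: t:T. ✓
t: successors {u}; ◇◇(p ∨ q) there: u:T. ✓
u: successors {v}; ◇◇(p ∨ q) there: v:T. ✓
v: successors {v, w}; ◇◇(p ∨ q) there: v:T, w:T. ✓
w: successors {s}; ◇◇(p ∨ q) there: s:F. ✗
Satisfying worlds: {s, t, u, v}.
So ◇◇◇(p ∨ q) fails at the other 1 world.

1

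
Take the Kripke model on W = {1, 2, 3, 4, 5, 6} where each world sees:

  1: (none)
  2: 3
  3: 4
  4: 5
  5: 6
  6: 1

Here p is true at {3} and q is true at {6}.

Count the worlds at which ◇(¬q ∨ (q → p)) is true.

1: no successors, so ◇(¬q ∨ (q → p)) fails. ✗
2: successors {3}; ¬q ∨ (q → p) there: 3:T. ✓
3: successors {4}; ¬q ∨ (q → p) there: 4:T. ✓
4: successors {5}; ¬q ∨ (q → p) there: 5:T. ✓
5: successors {6}; ¬q ∨ (q → p) there: 6:F. ✗
6: successors {1}; ¬q ∨ (q → p) there: 1:T. ✓
Satisfying worlds: {2, 3, 4, 6}.

4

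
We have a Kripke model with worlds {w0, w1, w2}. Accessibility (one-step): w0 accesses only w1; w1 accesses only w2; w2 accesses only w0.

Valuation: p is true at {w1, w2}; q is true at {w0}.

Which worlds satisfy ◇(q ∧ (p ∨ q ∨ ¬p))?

{w2}

w0: successors {w1}; q ∧ (p ∨ q ∨ ¬p) there: w1:F. ✗
w1: successors {w2}; q ∧ (p ∨ q ∨ ¬p) there: w2:F. ✗
w2: successors {w0}; q ∧ (p ∨ q ∨ ¬p) there: w0:T. ✓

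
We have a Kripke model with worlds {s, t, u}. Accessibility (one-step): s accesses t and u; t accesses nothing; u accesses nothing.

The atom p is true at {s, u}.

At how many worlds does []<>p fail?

1

s: successors {t, u}; <>p there: t:F, u:F. ✗
t: no successors, so []<>p holds vacuously. ✓
u: no successors, so []<>p holds vacuously. ✓
Satisfying worlds: {t, u}.
So []<>p fails at the other 1 world.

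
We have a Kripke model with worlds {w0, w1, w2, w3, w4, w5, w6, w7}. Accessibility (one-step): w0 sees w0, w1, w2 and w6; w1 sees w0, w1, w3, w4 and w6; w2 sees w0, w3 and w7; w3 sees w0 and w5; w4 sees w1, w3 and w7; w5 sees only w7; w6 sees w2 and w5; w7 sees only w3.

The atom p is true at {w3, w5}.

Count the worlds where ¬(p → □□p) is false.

w0: p → □□p is T. ✗
w1: p → □□p is T. ✗
w2: p → □□p is T. ✗
w3: p → □□p is F. ✓
w4: p → □□p is T. ✗
w5: p → □□p is T. ✗
w6: p → □□p is T. ✗
w7: p → □□p is T. ✗
Satisfying worlds: {w3}.
So ¬(p → □□p) fails at the other 7 worlds.

7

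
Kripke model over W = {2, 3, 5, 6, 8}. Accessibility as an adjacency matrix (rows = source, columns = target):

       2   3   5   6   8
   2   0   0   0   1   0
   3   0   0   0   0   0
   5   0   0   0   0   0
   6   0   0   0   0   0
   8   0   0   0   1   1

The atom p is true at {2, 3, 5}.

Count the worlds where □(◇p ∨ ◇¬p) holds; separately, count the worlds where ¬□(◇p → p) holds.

3 and 0

For □(◇p ∨ ◇¬p):
2: successors {6}; ◇p ∨ ◇¬p there: 6:F. ✗
3: no successors, so □(◇p ∨ ◇¬p) holds vacuously. ✓
5: no successors, so □(◇p ∨ ◇¬p) holds vacuously. ✓
6: no successors, so □(◇p ∨ ◇¬p) holds vacuously. ✓
8: successors {6, 8}; ◇p ∨ ◇¬p there: 6:F, 8:T. ✗
— 3 worlds.
For ¬□(◇p → p):
2: □(◇p → p) is T. ✗
3: □(◇p → p) is T. ✗
5: □(◇p → p) is T. ✗
6: □(◇p → p) is T. ✗
8: □(◇p → p) is T. ✗
— 0 worlds.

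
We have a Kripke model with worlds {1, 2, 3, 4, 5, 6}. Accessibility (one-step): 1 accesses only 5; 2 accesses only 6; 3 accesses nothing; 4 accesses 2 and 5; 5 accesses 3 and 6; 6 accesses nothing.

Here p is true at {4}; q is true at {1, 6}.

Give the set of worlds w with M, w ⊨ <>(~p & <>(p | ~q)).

{1, 4}

1: successors {5}; ~p & <>(p | ~q) there: 5:T. ✓
2: successors {6}; ~p & <>(p | ~q) there: 6:F. ✗
3: no successors, so <>(~p & <>(p | ~q)) fails. ✗
4: successors {2, 5}; ~p & <>(p | ~q) there: 2:F, 5:T. ✓
5: successors {3, 6}; ~p & <>(p | ~q) there: 3:F, 6:F. ✗
6: no successors, so <>(~p & <>(p | ~q)) fails. ✗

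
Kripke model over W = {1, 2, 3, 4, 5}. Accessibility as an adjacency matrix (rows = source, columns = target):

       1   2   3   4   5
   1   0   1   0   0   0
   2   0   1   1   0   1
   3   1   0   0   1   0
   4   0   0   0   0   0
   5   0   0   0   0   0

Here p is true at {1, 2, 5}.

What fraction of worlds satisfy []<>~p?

1: successors {2}; <>~p there: 2:T. ✓
2: successors {2, 3, 5}; <>~p there: 2:T, 3:T, 5:F. ✗
3: successors {1, 4}; <>~p there: 1:F, 4:F. ✗
4: no successors, so []<>~p holds vacuously. ✓
5: no successors, so []<>~p holds vacuously. ✓
That's 3 of 5 worlds, so 3/5.

3/5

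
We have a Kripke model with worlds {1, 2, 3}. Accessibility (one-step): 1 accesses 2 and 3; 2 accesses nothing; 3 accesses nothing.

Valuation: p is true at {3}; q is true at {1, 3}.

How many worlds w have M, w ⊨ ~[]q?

1: []q is F. ✓
2: []q is T. ✗
3: []q is T. ✗
Satisfying worlds: {1}.

1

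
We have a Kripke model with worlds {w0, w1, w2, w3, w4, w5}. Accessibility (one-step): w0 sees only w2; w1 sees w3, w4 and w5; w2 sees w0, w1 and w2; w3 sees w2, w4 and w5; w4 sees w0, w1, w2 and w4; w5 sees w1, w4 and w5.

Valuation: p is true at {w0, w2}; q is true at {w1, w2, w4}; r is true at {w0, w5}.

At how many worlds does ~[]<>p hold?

w0: []<>p is T. ✗
w1: []<>p is F. ✓
w2: []<>p is F. ✓
w3: []<>p is F. ✓
w4: []<>p is F. ✓
w5: []<>p is F. ✓
Satisfying worlds: {w1, w2, w3, w4, w5}.

5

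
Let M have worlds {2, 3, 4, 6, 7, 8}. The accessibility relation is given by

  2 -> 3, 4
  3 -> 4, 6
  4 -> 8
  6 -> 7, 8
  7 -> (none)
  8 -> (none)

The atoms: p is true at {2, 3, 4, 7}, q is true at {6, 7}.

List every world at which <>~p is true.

{3, 4, 6}

2: successors {3, 4}; ~p there: 3:F, 4:F. ✗
3: successors {4, 6}; ~p there: 4:F, 6:T. ✓
4: successors {8}; ~p there: 8:T. ✓
6: successors {7, 8}; ~p there: 7:F, 8:T. ✓
7: no successors, so <>~p fails. ✗
8: no successors, so <>~p fails. ✗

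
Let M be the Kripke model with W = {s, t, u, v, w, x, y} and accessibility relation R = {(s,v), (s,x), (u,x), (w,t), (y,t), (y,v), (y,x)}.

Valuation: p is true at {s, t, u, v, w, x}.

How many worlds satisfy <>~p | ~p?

s: <>~p is F, ~p is F. ✗
t: <>~p is F, ~p is F. ✗
u: <>~p is F, ~p is F. ✗
v: <>~p is F, ~p is F. ✗
w: <>~p is F, ~p is F. ✗
x: <>~p is F, ~p is F. ✗
y: <>~p is F, ~p is T. ✓
Satisfying worlds: {y}.

1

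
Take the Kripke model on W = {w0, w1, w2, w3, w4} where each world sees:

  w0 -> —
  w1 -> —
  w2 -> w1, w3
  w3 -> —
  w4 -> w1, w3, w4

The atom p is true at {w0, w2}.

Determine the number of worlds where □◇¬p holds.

w0: no successors, so □◇¬p holds vacuously. ✓
w1: no successors, so □◇¬p holds vacuously. ✓
w2: successors {w1, w3}; ◇¬p there: w1:F, w3:F. ✗
w3: no successors, so □◇¬p holds vacuously. ✓
w4: successors {w1, w3, w4}; ◇¬p there: w1:F, w3:F, w4:T. ✗
Satisfying worlds: {w0, w1, w3}.

3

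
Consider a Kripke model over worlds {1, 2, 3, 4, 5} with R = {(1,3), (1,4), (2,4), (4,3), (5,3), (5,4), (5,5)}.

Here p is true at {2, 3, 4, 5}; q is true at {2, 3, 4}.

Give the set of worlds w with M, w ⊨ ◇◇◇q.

{5}

1: successors {3, 4}; ◇◇q there: 3:F, 4:F. ✗
2: successors {4}; ◇◇q there: 4:F. ✗
3: no successors, so ◇◇◇q fails. ✗
4: successors {3}; ◇◇q there: 3:F. ✗
5: successors {3, 4, 5}; ◇◇q there: 3:F, 4:F, 5:T. ✓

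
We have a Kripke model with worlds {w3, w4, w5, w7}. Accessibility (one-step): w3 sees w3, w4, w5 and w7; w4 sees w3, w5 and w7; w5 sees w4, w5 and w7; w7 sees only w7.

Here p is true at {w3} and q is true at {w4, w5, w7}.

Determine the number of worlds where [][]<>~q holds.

w3: successors {w3, w4, w5, w7}; []<>~q there: w3:F, w4:F, w5:F, w7:F. ✗
w4: successors {w3, w5, w7}; []<>~q there: w3:F, w5:F, w7:F. ✗
w5: successors {w4, w5, w7}; []<>~q there: w4:F, w5:F, w7:F. ✗
w7: successors {w7}; []<>~q there: w7:F. ✗
Satisfying worlds: ∅.

0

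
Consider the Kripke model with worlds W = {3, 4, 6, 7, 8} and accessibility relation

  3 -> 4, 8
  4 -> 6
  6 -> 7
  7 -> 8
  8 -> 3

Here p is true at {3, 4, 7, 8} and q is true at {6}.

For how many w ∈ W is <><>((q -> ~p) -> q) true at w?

1

3: successors {4, 8}; <>((q -> ~p) -> q) there: 4:T, 8:F. ✓
4: successors {6}; <>((q -> ~p) -> q) there: 6:F. ✗
6: successors {7}; <>((q -> ~p) -> q) there: 7:F. ✗
7: successors {8}; <>((q -> ~p) -> q) there: 8:F. ✗
8: successors {3}; <>((q -> ~p) -> q) there: 3:F. ✗
Satisfying worlds: {3}.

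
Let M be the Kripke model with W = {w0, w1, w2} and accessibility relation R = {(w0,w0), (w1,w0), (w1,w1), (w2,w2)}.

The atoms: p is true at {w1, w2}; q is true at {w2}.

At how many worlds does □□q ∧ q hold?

1

w0: □□q is F, q is F. ✗
w1: □□q is F, q is F. ✗
w2: □□q is T, q is T. ✓
Satisfying worlds: {w2}.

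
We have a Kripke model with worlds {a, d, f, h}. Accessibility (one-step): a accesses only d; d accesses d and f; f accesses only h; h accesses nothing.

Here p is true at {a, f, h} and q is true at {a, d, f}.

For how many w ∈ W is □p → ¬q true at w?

3

a: □p is F, ¬q is F. ✓
d: □p is F, ¬q is F. ✓
f: □p is T, ¬q is F. ✗
h: □p is T, ¬q is T. ✓
Satisfying worlds: {a, d, h}.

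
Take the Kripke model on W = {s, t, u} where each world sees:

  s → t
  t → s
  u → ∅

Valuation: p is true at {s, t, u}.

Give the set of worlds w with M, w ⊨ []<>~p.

{u}

s: successors {t}; <>~p there: t:F. ✗
t: successors {s}; <>~p there: s:F. ✗
u: no successors, so []<>~p holds vacuously. ✓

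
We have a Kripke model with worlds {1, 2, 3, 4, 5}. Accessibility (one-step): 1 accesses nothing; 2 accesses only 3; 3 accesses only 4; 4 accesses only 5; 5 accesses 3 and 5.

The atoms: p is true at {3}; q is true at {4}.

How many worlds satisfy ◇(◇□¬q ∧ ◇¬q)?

1: no successors, so ◇(◇□¬q ∧ ◇¬q) fails. ✗
2: successors {3}; ◇□¬q ∧ ◇¬q there: 3:F. ✗
3: successors {4}; ◇□¬q ∧ ◇¬q there: 4:T. ✓
4: successors {5}; ◇□¬q ∧ ◇¬q there: 5:T. ✓
5: successors {3, 5}; ◇□¬q ∧ ◇¬q there: 3:F, 5:T. ✓
Satisfying worlds: {3, 4, 5}.

3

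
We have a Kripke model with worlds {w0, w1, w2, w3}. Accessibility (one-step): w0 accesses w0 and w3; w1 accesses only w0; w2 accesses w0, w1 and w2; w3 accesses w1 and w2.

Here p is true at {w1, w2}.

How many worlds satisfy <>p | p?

3

w0: <>p is F, p is F. ✗
w1: <>p is F, p is T. ✓
w2: <>p is T, p is T. ✓
w3: <>p is T, p is F. ✓
Satisfying worlds: {w1, w2, w3}.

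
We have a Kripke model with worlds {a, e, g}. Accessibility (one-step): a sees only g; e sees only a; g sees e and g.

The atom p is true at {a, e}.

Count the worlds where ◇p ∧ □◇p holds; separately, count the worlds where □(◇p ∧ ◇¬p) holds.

For ◇p ∧ □◇p:
a: ◇p is F, □◇p is T. ✗
e: ◇p is T, □◇p is F. ✗
g: ◇p is T, □◇p is T. ✓
— 1 world.
For □(◇p ∧ ◇¬p):
a: successors {g}; ◇p ∧ ◇¬p there: g:T. ✓
e: successors {a}; ◇p ∧ ◇¬p there: a:F. ✗
g: successors {e, g}; ◇p ∧ ◇¬p there: e:F, g:T. ✗
— 1 world.

1 and 1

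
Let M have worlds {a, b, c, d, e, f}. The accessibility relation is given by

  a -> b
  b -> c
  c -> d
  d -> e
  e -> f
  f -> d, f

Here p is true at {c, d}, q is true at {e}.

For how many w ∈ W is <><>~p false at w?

a: successors {b}; <>~p there: b:F. ✗
b: successors {c}; <>~p there: c:F. ✗
c: successors {d}; <>~p there: d:T. ✓
d: successors {e}; <>~p there: e:T. ✓
e: successors {f}; <>~p there: f:T. ✓
f: successors {d, f}; <>~p there: d:T, f:T. ✓
Satisfying worlds: {c, d, e, f}.
So <><>~p fails at the other 2 worlds.

2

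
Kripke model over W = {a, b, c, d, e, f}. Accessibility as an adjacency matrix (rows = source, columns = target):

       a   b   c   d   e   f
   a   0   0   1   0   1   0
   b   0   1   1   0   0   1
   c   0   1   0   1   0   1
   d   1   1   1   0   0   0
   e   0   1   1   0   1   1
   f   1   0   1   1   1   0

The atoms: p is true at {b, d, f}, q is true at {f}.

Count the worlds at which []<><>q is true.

6

a: successors {c, e}; <><>q there: c:T, e:T. ✓
b: successors {b, c, f}; <><>q there: b:T, c:T, f:T. ✓
c: successors {b, d, f}; <><>q there: b:T, d:T, f:T. ✓
d: successors {a, b, c}; <><>q there: a:T, b:T, c:T. ✓
e: successors {b, c, e, f}; <><>q there: b:T, c:T, e:T, f:T. ✓
f: successors {a, c, d, e}; <><>q there: a:T, c:T, d:T, e:T. ✓
Satisfying worlds: {a, b, c, d, e, f}.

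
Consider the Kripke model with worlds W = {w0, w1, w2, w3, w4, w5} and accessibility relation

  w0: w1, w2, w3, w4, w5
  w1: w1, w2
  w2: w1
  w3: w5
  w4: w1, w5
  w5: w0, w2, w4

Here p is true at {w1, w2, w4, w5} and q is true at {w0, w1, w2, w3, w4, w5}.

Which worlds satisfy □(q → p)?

{w1, w2, w3, w4}

w0: successors {w1, w2, w3, w4, w5}; q → p there: w1:T, w2:T, w3:F, w4:T, w5:T. ✗
w1: successors {w1, w2}; q → p there: w1:T, w2:T. ✓
w2: successors {w1}; q → p there: w1:T. ✓
w3: successors {w5}; q → p there: w5:T. ✓
w4: successors {w1, w5}; q → p there: w1:T, w5:T. ✓
w5: successors {w0, w2, w4}; q → p there: w0:F, w2:T, w4:T. ✗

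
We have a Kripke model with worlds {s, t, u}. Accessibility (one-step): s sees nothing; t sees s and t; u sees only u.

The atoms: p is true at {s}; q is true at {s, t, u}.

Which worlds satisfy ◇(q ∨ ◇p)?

s: no successors, so ◇(q ∨ ◇p) fails. ✗
t: successors {s, t}; q ∨ ◇p there: s:T, t:T. ✓
u: successors {u}; q ∨ ◇p there: u:T. ✓

{t, u}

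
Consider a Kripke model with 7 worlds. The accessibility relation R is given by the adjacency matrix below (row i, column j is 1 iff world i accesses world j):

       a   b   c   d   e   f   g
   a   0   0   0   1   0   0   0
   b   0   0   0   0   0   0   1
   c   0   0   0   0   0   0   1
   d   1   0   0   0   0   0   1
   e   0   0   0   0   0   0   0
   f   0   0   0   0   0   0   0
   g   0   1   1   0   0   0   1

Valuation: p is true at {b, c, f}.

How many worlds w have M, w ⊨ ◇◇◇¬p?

5

a: successors {d}; ◇◇¬p there: d:T. ✓
b: successors {g}; ◇◇¬p there: g:T. ✓
c: successors {g}; ◇◇¬p there: g:T. ✓
d: successors {a, g}; ◇◇¬p there: a:T, g:T. ✓
e: no successors, so ◇◇◇¬p fails. ✗
f: no successors, so ◇◇◇¬p fails. ✗
g: successors {b, c, g}; ◇◇¬p there: b:T, c:T, g:T. ✓
Satisfying worlds: {a, b, c, d, g}.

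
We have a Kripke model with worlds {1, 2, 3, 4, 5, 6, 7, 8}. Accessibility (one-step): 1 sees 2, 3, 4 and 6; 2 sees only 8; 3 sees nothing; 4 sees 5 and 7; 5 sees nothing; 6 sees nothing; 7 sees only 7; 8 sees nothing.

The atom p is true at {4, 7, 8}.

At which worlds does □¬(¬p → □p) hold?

1: successors {2, 3, 4, 6}; ¬(¬p → □p) there: 2:F, 3:F, 4:F, 6:F. ✗
2: successors {8}; ¬(¬p → □p) there: 8:F. ✗
3: no successors, so □¬(¬p → □p) holds vacuously. ✓
4: successors {5, 7}; ¬(¬p → □p) there: 5:F, 7:F. ✗
5: no successors, so □¬(¬p → □p) holds vacuously. ✓
6: no successors, so □¬(¬p → □p) holds vacuously. ✓
7: successors {7}; ¬(¬p → □p) there: 7:F. ✗
8: no successors, so □¬(¬p → □p) holds vacuously. ✓

{3, 5, 6, 8}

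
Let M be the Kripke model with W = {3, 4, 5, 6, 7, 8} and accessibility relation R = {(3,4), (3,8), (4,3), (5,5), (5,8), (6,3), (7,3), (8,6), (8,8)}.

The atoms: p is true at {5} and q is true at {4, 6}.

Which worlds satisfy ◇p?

{5}

3: successors {4, 8}; p there: 4:F, 8:F. ✗
4: successors {3}; p there: 3:F. ✗
5: successors {5, 8}; p there: 5:T, 8:F. ✓
6: successors {3}; p there: 3:F. ✗
7: successors {3}; p there: 3:F. ✗
8: successors {6, 8}; p there: 6:F, 8:F. ✗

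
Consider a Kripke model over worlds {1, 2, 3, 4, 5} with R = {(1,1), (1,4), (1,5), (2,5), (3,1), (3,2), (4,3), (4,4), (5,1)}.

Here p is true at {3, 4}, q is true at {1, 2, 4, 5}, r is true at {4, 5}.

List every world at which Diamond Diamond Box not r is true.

{1, 3, 4, 5}

1: successors {1, 4, 5}; Diamond Box not r there: 1:T, 4:T, 5:F. ✓
2: successors {5}; Diamond Box not r there: 5:F. ✗
3: successors {1, 2}; Diamond Box not r there: 1:T, 2:T. ✓
4: successors {3, 4}; Diamond Box not r there: 3:F, 4:T. ✓
5: successors {1}; Diamond Box not r there: 1:T. ✓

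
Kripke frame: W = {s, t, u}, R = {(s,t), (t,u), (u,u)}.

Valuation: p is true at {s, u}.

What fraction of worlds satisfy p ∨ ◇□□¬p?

s: p is T, ◇□□¬p is F. ✓
t: p is F, ◇□□¬p is F. ✗
u: p is T, ◇□□¬p is F. ✓
That's 2 of 3 worlds, so 2/3.

2/3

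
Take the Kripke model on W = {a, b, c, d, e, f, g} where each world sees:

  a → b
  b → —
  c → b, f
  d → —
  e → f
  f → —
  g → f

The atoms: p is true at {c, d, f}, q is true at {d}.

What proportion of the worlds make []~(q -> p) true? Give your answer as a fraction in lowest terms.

a: successors {b}; ~(q -> p) there: b:F. ✗
b: no successors, so []~(q -> p) holds vacuously. ✓
c: successors {b, f}; ~(q -> p) there: b:F, f:F. ✗
d: no successors, so []~(q -> p) holds vacuously. ✓
e: successors {f}; ~(q -> p) there: f:F. ✗
f: no successors, so []~(q -> p) holds vacuously. ✓
g: successors {f}; ~(q -> p) there: f:F. ✗
That's 3 of 7 worlds, so 3/7.

3/7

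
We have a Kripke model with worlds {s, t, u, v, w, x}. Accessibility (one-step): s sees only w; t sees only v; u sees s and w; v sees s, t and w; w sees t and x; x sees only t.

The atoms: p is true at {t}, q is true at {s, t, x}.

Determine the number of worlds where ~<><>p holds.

s: <><>p is T. ✗
t: <><>p is T. ✗
u: <><>p is T. ✗
v: <><>p is T. ✗
w: <><>p is T. ✗
x: <><>p is F. ✓
Satisfying worlds: {x}.

1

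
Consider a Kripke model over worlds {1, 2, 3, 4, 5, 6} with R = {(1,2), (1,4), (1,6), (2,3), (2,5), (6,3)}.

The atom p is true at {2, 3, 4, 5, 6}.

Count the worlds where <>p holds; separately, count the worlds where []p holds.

3 and 6

For <>p:
1: successors {2, 4, 6}; p there: 2:T, 4:T, 6:T. ✓
2: successors {3, 5}; p there: 3:T, 5:T. ✓
3: no successors, so <>p fails. ✗
4: no successors, so <>p fails. ✗
5: no successors, so <>p fails. ✗
6: successors {3}; p there: 3:T. ✓
— 3 worlds.
For []p:
1: successors {2, 4, 6}; p there: 2:T, 4:T, 6:T. ✓
2: successors {3, 5}; p there: 3:T, 5:T. ✓
3: no successors, so []p holds vacuously. ✓
4: no successors, so []p holds vacuously. ✓
5: no successors, so []p holds vacuously. ✓
6: successors {3}; p there: 3:T. ✓
— 6 worlds.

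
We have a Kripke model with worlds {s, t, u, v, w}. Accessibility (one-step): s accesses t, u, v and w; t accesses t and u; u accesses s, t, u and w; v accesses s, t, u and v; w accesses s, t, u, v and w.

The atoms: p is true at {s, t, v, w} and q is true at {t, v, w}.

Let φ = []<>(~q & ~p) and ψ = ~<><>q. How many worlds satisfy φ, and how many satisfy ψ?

5 and 0

For []<>(~q & ~p):
s: successors {t, u, v, w}; <>(~q & ~p) there: t:T, u:T, v:T, w:T. ✓
t: successors {t, u}; <>(~q & ~p) there: t:T, u:T. ✓
u: successors {s, t, u, w}; <>(~q & ~p) there: s:T, t:T, u:T, w:T. ✓
v: successors {s, t, u, v}; <>(~q & ~p) there: s:T, t:T, u:T, v:T. ✓
w: successors {s, t, u, v, w}; <>(~q & ~p) there: s:T, t:T, u:T, v:T, w:T. ✓
— 5 worlds.
For ~<><>q:
s: <><>q is T. ✗
t: <><>q is T. ✗
u: <><>q is T. ✗
v: <><>q is T. ✗
w: <><>q is T. ✗
— 0 worlds.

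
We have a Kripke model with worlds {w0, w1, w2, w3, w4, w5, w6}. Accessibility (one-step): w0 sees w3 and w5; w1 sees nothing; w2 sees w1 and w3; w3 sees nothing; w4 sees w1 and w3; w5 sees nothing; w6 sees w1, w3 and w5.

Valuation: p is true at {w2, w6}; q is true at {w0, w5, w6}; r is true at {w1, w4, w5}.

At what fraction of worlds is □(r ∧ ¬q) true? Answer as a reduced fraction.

w0: successors {w3, w5}; r ∧ ¬q there: w3:F, w5:F. ✗
w1: no successors, so □(r ∧ ¬q) holds vacuously. ✓
w2: successors {w1, w3}; r ∧ ¬q there: w1:T, w3:F. ✗
w3: no successors, so □(r ∧ ¬q) holds vacuously. ✓
w4: successors {w1, w3}; r ∧ ¬q there: w1:T, w3:F. ✗
w5: no successors, so □(r ∧ ¬q) holds vacuously. ✓
w6: successors {w1, w3, w5}; r ∧ ¬q there: w1:T, w3:F, w5:F. ✗
That's 3 of 7 worlds, so 3/7.

3/7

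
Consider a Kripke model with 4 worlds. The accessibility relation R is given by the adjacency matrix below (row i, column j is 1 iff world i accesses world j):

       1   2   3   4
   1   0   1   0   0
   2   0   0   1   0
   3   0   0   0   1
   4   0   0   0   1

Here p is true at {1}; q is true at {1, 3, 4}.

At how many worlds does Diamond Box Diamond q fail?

0

1: successors {2}; Box Diamond q there: 2:T. ✓
2: successors {3}; Box Diamond q there: 3:T. ✓
3: successors {4}; Box Diamond q there: 4:T. ✓
4: successors {4}; Box Diamond q there: 4:T. ✓
Satisfying worlds: {1, 2, 3, 4}.
So Diamond Box Diamond q fails at the other 0 worlds.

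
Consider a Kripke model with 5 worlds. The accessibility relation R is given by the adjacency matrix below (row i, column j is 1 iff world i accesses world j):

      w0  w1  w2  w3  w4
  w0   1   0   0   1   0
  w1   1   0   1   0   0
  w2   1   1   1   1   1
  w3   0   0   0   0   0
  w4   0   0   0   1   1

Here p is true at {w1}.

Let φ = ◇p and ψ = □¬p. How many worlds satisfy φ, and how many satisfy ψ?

1 and 4

For ◇p:
w0: successors {w0, w3}; p there: w0:F, w3:F. ✗
w1: successors {w0, w2}; p there: w0:F, w2:F. ✗
w2: successors {w0, w1, w2, w3, w4}; p there: w0:F, w1:T, w2:F, w3:F, w4:F. ✓
w3: no successors, so ◇p fails. ✗
w4: successors {w3, w4}; p there: w3:F, w4:F. ✗
— 1 world.
For □¬p:
w0: successors {w0, w3}; ¬p there: w0:T, w3:T. ✓
w1: successors {w0, w2}; ¬p there: w0:T, w2:T. ✓
w2: successors {w0, w1, w2, w3, w4}; ¬p there: w0:T, w1:F, w2:T, w3:T, w4:T. ✗
w3: no successors, so □¬p holds vacuously. ✓
w4: successors {w3, w4}; ¬p there: w3:T, w4:T. ✓
— 4 worlds.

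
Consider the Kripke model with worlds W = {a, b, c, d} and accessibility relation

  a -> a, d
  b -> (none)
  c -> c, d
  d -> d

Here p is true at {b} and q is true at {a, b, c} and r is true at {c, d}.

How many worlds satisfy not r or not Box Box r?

2

a: not r is T, not Box Box r is T. ✓
b: not r is T, not Box Box r is F. ✓
c: not r is F, not Box Box r is F. ✗
d: not r is F, not Box Box r is F. ✗
Satisfying worlds: {a, b}.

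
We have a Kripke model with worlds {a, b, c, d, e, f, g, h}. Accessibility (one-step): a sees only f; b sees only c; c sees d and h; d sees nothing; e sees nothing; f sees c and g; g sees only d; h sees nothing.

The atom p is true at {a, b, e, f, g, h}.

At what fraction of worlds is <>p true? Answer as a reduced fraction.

a: successors {f}; p there: f:T. ✓
b: successors {c}; p there: c:F. ✗
c: successors {d, h}; p there: d:F, h:T. ✓
d: no successors, so <>p fails. ✗
e: no successors, so <>p fails. ✗
f: successors {c, g}; p there: c:F, g:T. ✓
g: successors {d}; p there: d:F. ✗
h: no successors, so <>p fails. ✗
That's 3 of 8 worlds, so 3/8.

3/8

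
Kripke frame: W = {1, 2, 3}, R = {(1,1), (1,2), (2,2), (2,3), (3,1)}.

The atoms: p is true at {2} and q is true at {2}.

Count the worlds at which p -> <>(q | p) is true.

3

1: p is F, <>(q | p) is T. ✓
2: p is T, <>(q | p) is T. ✓
3: p is F, <>(q | p) is F. ✓
Satisfying worlds: {1, 2, 3}.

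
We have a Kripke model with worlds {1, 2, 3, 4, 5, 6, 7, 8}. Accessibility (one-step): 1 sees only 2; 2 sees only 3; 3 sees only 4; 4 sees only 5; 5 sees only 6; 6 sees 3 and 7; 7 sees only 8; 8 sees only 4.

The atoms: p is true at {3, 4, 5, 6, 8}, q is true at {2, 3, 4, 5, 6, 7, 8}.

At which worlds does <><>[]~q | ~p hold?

1: <><>[]~q is F, ~p is T. ✓
2: <><>[]~q is F, ~p is T. ✓
3: <><>[]~q is F, ~p is F. ✗
4: <><>[]~q is F, ~p is F. ✗
5: <><>[]~q is F, ~p is F. ✗
6: <><>[]~q is F, ~p is F. ✗
7: <><>[]~q is F, ~p is T. ✓
8: <><>[]~q is F, ~p is F. ✗

{1, 2, 7}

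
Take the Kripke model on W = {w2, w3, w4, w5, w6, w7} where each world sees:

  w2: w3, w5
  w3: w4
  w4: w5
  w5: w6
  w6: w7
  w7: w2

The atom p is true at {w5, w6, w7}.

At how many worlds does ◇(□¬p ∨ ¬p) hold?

4

w2: successors {w3, w5}; □¬p ∨ ¬p there: w3:T, w5:F. ✓
w3: successors {w4}; □¬p ∨ ¬p there: w4:T. ✓
w4: successors {w5}; □¬p ∨ ¬p there: w5:F. ✗
w5: successors {w6}; □¬p ∨ ¬p there: w6:F. ✗
w6: successors {w7}; □¬p ∨ ¬p there: w7:T. ✓
w7: successors {w2}; □¬p ∨ ¬p there: w2:T. ✓
Satisfying worlds: {w2, w3, w6, w7}.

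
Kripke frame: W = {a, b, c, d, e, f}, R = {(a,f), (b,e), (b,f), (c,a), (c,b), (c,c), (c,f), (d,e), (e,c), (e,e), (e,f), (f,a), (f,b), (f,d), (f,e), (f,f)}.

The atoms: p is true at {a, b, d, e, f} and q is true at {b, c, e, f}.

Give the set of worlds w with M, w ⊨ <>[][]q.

{f}

a: successors {f}; [][]q there: f:F. ✗
b: successors {e, f}; [][]q there: e:F, f:F. ✗
c: successors {a, b, c, f}; [][]q there: a:F, b:F, c:F, f:F. ✗
d: successors {e}; [][]q there: e:F. ✗
e: successors {c, e, f}; [][]q there: c:F, e:F, f:F. ✗
f: successors {a, b, d, e, f}; [][]q there: a:F, b:F, d:T, e:F, f:F. ✓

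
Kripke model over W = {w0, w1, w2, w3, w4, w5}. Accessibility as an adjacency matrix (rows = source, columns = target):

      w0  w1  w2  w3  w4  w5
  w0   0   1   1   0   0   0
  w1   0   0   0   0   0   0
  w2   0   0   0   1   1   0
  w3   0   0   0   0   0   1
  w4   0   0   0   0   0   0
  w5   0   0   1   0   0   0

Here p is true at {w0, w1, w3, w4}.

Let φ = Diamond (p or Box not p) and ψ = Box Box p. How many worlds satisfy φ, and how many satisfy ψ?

For Diamond (p or Box not p):
w0: successors {w1, w2}; p or Box not p there: w1:T, w2:F. ✓
w1: no successors, so Diamond (p or Box not p) fails. ✗
w2: successors {w3, w4}; p or Box not p there: w3:T, w4:T. ✓
w3: successors {w5}; p or Box not p there: w5:T. ✓
w4: no successors, so Diamond (p or Box not p) fails. ✗
w5: successors {w2}; p or Box not p there: w2:F. ✗
— 3 worlds.
For Box Box p:
w0: successors {w1, w2}; Box p there: w1:T, w2:T. ✓
w1: no successors, so Box Box p holds vacuously. ✓
w2: successors {w3, w4}; Box p there: w3:F, w4:T. ✗
w3: successors {w5}; Box p there: w5:F. ✗
w4: no successors, so Box Box p holds vacuously. ✓
w5: successors {w2}; Box p there: w2:T. ✓
— 4 worlds.

3 and 4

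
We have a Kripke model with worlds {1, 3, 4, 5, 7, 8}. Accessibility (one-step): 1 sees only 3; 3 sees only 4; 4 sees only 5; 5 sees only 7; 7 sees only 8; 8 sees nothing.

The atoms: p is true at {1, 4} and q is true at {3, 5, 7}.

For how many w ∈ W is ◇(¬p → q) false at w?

1: successors {3}; ¬p → q there: 3:T. ✓
3: successors {4}; ¬p → q there: 4:T. ✓
4: successors {5}; ¬p → q there: 5:T. ✓
5: successors {7}; ¬p → q there: 7:T. ✓
7: successors {8}; ¬p → q there: 8:F. ✗
8: no successors, so ◇(¬p → q) fails. ✗
Satisfying worlds: {1, 3, 4, 5}.
So ◇(¬p → q) fails at the other 2 worlds.

2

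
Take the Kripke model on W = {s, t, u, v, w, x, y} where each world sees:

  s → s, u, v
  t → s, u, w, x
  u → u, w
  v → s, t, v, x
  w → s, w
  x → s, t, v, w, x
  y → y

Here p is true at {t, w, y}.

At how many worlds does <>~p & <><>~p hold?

6

s: <>~p is T, <><>~p is T. ✓
t: <>~p is T, <><>~p is T. ✓
u: <>~p is T, <><>~p is T. ✓
v: <>~p is T, <><>~p is T. ✓
w: <>~p is T, <><>~p is T. ✓
x: <>~p is T, <><>~p is T. ✓
y: <>~p is F, <><>~p is F. ✗
Satisfying worlds: {s, t, u, v, w, x}.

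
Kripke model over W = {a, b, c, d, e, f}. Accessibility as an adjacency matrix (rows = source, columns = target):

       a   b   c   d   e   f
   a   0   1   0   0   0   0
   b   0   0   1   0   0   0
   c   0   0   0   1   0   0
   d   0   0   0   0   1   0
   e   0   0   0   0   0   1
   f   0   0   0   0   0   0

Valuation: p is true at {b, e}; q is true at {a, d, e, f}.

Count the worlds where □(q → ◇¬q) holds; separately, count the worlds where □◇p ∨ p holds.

For □(q → ◇¬q):
a: successors {b}; q → ◇¬q there: b:T. ✓
b: successors {c}; q → ◇¬q there: c:T. ✓
c: successors {d}; q → ◇¬q there: d:F. ✗
d: successors {e}; q → ◇¬q there: e:F. ✗
e: successors {f}; q → ◇¬q there: f:F. ✗
f: no successors, so □(q → ◇¬q) holds vacuously. ✓
— 3 worlds.
For □◇p ∨ p:
a: □◇p is F, p is F. ✗
b: □◇p is F, p is T. ✓
c: □◇p is T, p is F. ✓
d: □◇p is F, p is F. ✗
e: □◇p is F, p is T. ✓
f: □◇p is T, p is F. ✓
— 4 worlds.

3 and 4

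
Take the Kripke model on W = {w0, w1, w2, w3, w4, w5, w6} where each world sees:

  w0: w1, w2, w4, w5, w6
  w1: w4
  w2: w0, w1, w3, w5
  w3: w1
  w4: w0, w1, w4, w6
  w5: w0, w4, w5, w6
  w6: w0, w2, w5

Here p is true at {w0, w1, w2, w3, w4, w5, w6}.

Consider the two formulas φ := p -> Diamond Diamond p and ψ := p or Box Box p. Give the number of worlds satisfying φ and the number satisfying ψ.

For p -> Diamond Diamond p:
w0: p is T, Diamond Diamond p is T. ✓
w1: p is T, Diamond Diamond p is T. ✓
w2: p is T, Diamond Diamond p is T. ✓
w3: p is T, Diamond Diamond p is T. ✓
w4: p is T, Diamond Diamond p is T. ✓
w5: p is T, Diamond Diamond p is T. ✓
w6: p is T, Diamond Diamond p is T. ✓
— 7 worlds.
For p or Box Box p:
w0: p is T, Box Box p is T. ✓
w1: p is T, Box Box p is T. ✓
w2: p is T, Box Box p is T. ✓
w3: p is T, Box Box p is T. ✓
w4: p is T, Box Box p is T. ✓
w5: p is T, Box Box p is T. ✓
w6: p is T, Box Box p is T. ✓
— 7 worlds.

7 and 7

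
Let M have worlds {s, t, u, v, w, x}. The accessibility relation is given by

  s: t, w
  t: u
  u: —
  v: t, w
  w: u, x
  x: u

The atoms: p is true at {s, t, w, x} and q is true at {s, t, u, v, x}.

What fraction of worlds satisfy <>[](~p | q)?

s: successors {t, w}; [](~p | q) there: t:T, w:T. ✓
t: successors {u}; [](~p | q) there: u:T. ✓
u: no successors, so <>[](~p | q) fails. ✗
v: successors {t, w}; [](~p | q) there: t:T, w:T. ✓
w: successors {u, x}; [](~p | q) there: u:T, x:T. ✓
x: successors {u}; [](~p | q) there: u:T. ✓
That's 5 of 6 worlds, so 5/6.

5/6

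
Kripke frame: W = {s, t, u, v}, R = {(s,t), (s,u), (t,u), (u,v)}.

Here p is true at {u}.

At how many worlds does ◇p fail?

2

s: successors {t, u}; p there: t:F, u:T. ✓
t: successors {u}; p there: u:T. ✓
u: successors {v}; p there: v:F. ✗
v: no successors, so ◇p fails. ✗
Satisfying worlds: {s, t}.
So ◇p fails at the other 2 worlds.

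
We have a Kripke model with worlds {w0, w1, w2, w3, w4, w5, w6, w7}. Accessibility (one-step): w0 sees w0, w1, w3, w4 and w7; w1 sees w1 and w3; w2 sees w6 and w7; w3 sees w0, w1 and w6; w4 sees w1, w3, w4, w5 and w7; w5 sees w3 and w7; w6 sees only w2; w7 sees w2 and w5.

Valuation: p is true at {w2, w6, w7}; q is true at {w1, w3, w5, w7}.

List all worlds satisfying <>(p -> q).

{w0, w1, w2, w3, w4, w5, w7}

w0: successors {w0, w1, w3, w4, w7}; p -> q there: w0:T, w1:T, w3:T, w4:T, w7:T. ✓
w1: successors {w1, w3}; p -> q there: w1:T, w3:T. ✓
w2: successors {w6, w7}; p -> q there: w6:F, w7:T. ✓
w3: successors {w0, w1, w6}; p -> q there: w0:T, w1:T, w6:F. ✓
w4: successors {w1, w3, w4, w5, w7}; p -> q there: w1:T, w3:T, w4:T, w5:T, w7:T. ✓
w5: successors {w3, w7}; p -> q there: w3:T, w7:T. ✓
w6: successors {w2}; p -> q there: w2:F. ✗
w7: successors {w2, w5}; p -> q there: w2:F, w5:T. ✓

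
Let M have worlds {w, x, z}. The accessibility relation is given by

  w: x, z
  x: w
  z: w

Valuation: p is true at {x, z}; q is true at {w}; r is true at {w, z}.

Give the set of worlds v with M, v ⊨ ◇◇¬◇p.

{x, z}

w: successors {x, z}; ◇¬◇p there: x:F, z:F. ✗
x: successors {w}; ◇¬◇p there: w:T. ✓
z: successors {w}; ◇¬◇p there: w:T. ✓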